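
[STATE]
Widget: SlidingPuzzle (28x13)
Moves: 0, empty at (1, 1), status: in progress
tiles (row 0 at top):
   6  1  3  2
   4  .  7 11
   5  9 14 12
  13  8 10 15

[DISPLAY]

┌────┬────┬────┬────┐       
│  6 │  1 │  3 │  2 │       
├────┼────┼────┼────┤       
│  4 │    │  7 │ 11 │       
├────┼────┼────┼────┤       
│  5 │  9 │ 14 │ 12 │       
├────┼────┼────┼────┤       
│ 13 │  8 │ 10 │ 15 │       
└────┴────┴────┴────┘       
Moves: 0                    
                            
                            
                            


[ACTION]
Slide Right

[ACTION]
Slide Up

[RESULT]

┌────┬────┬────┬────┐       
│  6 │  1 │  3 │  2 │       
├────┼────┼────┼────┤       
│  5 │  4 │  7 │ 11 │       
├────┼────┼────┼────┤       
│    │  9 │ 14 │ 12 │       
├────┼────┼────┼────┤       
│ 13 │  8 │ 10 │ 15 │       
└────┴────┴────┴────┘       
Moves: 2                    
                            
                            
                            


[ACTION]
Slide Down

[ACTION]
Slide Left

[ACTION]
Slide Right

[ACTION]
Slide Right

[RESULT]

┌────┬────┬────┬────┐       
│  6 │  1 │  3 │  2 │       
├────┼────┼────┼────┤       
│    │  4 │  7 │ 11 │       
├────┼────┼────┼────┤       
│  5 │  9 │ 14 │ 12 │       
├────┼────┼────┼────┤       
│ 13 │  8 │ 10 │ 15 │       
└────┴────┴────┴────┘       
Moves: 5                    
                            
                            
                            


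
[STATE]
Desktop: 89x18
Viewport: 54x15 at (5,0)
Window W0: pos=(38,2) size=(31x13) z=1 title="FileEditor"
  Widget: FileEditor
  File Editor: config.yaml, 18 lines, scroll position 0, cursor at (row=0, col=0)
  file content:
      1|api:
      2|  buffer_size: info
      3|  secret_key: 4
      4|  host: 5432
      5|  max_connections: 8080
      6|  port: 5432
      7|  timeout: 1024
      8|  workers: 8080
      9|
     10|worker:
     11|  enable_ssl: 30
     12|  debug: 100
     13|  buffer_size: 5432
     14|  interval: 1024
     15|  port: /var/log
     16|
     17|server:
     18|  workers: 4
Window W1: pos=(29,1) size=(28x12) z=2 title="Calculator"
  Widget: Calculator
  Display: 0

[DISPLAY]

                                                      
                        ┏━━━━━━━━━━━━━━━━━━━━━━━━━━┓  
                        ┃ Calculator               ┃━━
                        ┠──────────────────────────┨  
                        ┃                         0┃──
                        ┃┌───┬───┬───┬───┐         ┃  
                        ┃│ 7 │ 8 │ 9 │ ÷ │         ┃o 
                        ┃├───┼───┼───┼───┤         ┃  
                        ┃│ 4 │ 5 │ 6 │ × │         ┃  
                        ┃├───┼───┼───┼───┤         ┃ 8
                        ┃│ 1 │ 2 │ 3 │ - │         ┃  
                        ┃└───┴───┴───┴───┘         ┃  
                        ┗━━━━━━━━━━━━━━━━━━━━━━━━━━┛  
                                 ┃                    
                                 ┗━━━━━━━━━━━━━━━━━━━━


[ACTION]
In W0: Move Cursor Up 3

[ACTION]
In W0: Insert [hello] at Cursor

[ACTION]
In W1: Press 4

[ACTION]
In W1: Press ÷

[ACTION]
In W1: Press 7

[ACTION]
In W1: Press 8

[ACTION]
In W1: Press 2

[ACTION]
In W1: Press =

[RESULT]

                                                      
                        ┏━━━━━━━━━━━━━━━━━━━━━━━━━━┓  
                        ┃ Calculator               ┃━━
                        ┠──────────────────────────┨  
                        ┃            0.005115089514┃──
                        ┃┌───┬───┬───┬───┐         ┃  
                        ┃│ 7 │ 8 │ 9 │ ÷ │         ┃o 
                        ┃├───┼───┼───┼───┤         ┃  
                        ┃│ 4 │ 5 │ 6 │ × │         ┃  
                        ┃├───┼───┼───┼───┤         ┃ 8
                        ┃│ 1 │ 2 │ 3 │ - │         ┃  
                        ┃└───┴───┴───┴───┘         ┃  
                        ┗━━━━━━━━━━━━━━━━━━━━━━━━━━┛  
                                 ┃                    
                                 ┗━━━━━━━━━━━━━━━━━━━━


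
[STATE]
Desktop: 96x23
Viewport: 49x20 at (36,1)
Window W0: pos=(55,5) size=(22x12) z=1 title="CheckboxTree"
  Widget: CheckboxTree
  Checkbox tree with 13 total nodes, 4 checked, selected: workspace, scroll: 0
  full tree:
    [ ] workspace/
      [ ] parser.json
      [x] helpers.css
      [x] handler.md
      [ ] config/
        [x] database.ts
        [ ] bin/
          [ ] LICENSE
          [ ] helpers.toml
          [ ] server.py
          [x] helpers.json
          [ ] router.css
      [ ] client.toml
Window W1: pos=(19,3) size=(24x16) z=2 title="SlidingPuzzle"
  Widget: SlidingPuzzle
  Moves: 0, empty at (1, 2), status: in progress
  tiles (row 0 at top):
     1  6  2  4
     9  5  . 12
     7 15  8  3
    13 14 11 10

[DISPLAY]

                                                 
                                                 
━━━━━━┓                                          
      ┃                                          
──────┨            ┏━━━━━━━━━━━━━━━━━━━━┓        
────┐ ┃            ┃ CheckboxTree       ┃        
  4 │ ┃            ┠────────────────────┨        
────┤ ┃            ┃>[-] workspace/     ┃        
 12 │ ┃            ┃   [ ] parser.json  ┃        
────┤ ┃            ┃   [x] helpers.css  ┃        
  3 │ ┃            ┃   [x] handler.md   ┃        
────┤ ┃            ┃   [-] config/      ┃        
 10 │ ┃            ┃     [x] database.ts┃        
────┘ ┃            ┃     [-] bin/       ┃        
      ┃            ┃       [ ] LICENSE  ┃        
      ┃            ┗━━━━━━━━━━━━━━━━━━━━┛        
      ┃                                          
━━━━━━┛                                          
                                                 
                                                 


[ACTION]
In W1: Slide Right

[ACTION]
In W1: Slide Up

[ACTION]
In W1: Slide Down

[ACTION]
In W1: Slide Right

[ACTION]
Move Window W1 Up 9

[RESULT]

      ┃                                          
──────┨                                          
────┐ ┃                                          
  4 │ ┃                                          
────┤ ┃            ┏━━━━━━━━━━━━━━━━━━━━┓        
 12 │ ┃            ┃ CheckboxTree       ┃        
────┤ ┃            ┠────────────────────┨        
  3 │ ┃            ┃>[-] workspace/     ┃        
────┤ ┃            ┃   [ ] parser.json  ┃        
 10 │ ┃            ┃   [x] helpers.css  ┃        
────┘ ┃            ┃   [x] handler.md   ┃        
      ┃            ┃   [-] config/      ┃        
      ┃            ┃     [x] database.ts┃        
      ┃            ┃     [-] bin/       ┃        
━━━━━━┛            ┃       [ ] LICENSE  ┃        
                   ┗━━━━━━━━━━━━━━━━━━━━┛        
                                                 
                                                 
                                                 
                                                 


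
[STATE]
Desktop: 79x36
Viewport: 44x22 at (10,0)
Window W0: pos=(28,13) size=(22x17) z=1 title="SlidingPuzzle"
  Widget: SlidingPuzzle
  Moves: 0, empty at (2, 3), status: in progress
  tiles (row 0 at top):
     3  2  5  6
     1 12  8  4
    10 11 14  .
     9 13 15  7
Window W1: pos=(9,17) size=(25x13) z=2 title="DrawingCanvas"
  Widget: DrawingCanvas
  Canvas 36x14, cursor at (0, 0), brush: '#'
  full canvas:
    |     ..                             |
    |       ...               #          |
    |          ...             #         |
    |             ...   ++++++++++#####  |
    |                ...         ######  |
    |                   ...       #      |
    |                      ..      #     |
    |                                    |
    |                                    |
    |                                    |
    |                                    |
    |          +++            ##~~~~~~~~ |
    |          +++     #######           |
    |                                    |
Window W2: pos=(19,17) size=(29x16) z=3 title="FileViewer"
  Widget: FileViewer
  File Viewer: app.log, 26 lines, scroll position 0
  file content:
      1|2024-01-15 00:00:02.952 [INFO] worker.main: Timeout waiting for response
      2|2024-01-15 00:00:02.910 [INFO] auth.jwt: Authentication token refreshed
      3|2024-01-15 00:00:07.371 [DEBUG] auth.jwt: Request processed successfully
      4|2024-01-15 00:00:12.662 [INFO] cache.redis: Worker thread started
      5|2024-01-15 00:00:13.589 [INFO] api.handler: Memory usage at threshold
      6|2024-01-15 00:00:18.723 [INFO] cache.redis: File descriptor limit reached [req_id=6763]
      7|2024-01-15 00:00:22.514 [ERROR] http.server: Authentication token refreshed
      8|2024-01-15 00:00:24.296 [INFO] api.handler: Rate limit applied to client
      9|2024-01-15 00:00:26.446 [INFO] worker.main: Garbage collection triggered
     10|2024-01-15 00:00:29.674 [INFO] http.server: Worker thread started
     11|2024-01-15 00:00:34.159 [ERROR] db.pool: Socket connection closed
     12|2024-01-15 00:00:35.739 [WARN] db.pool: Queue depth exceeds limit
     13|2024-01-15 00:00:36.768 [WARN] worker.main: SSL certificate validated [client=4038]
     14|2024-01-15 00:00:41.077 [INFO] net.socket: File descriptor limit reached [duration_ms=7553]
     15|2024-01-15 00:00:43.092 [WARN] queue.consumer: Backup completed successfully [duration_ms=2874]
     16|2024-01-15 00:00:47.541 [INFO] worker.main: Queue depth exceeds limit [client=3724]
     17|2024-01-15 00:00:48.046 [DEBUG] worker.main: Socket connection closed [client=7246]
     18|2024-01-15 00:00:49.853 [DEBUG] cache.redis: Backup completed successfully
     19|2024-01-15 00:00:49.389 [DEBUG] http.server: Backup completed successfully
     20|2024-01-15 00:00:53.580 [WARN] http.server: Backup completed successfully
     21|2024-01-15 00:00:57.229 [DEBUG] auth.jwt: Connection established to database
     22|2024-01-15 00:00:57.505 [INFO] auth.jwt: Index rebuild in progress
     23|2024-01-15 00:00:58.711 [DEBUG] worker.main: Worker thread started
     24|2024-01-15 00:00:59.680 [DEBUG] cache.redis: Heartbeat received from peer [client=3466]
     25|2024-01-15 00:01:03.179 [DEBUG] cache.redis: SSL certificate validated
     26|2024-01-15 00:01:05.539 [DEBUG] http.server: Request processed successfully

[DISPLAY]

                                            
                                            
                                            
                                            
                                            
                                            
                                            
                                            
                                            
                                            
                                            
                                            
                                            
                  ┏━━━━━━━━━━━━━━━━━━━━┓    
                  ┃ SlidingPuzzle      ┃    
                  ┠────────────────────┨    
                  ┃┌────┬────┬────┬────┃    
━━━━━━━━━┏━━━━━━━━━━━━━━━━━━━━━━━━━━━┓ ┃    
 DrawingC┃ FileViewer                ┃─┃    
─────────┠───────────────────────────┨ ┃    
+    ..  ┃2024-01-15 00:00:02.952 [I▲┃─┃    
       ..┃2024-01-15 00:00:02.910 [I█┃ ┃    


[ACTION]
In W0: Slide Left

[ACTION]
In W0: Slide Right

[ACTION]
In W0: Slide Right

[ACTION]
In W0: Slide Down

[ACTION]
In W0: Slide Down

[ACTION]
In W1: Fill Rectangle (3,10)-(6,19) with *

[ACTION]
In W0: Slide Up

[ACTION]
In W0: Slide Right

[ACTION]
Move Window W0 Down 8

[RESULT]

                                            
                                            
                                            
                                            
                                            
                                            
                                            
                                            
                                            
                                            
                                            
                                            
                                            
                                            
                                            
                                            
                                            
━━━━━━━━━┏━━━━━━━━━━━━━━━━━━━━━━━━━━━┓      
 DrawingC┃ FileViewer                ┃      
─────────┠───────────────────────────┨━┓    
+    ..  ┃2024-01-15 00:00:02.952 [I▲┃ ┃    
       ..┃2024-01-15 00:00:02.910 [I█┃─┨    


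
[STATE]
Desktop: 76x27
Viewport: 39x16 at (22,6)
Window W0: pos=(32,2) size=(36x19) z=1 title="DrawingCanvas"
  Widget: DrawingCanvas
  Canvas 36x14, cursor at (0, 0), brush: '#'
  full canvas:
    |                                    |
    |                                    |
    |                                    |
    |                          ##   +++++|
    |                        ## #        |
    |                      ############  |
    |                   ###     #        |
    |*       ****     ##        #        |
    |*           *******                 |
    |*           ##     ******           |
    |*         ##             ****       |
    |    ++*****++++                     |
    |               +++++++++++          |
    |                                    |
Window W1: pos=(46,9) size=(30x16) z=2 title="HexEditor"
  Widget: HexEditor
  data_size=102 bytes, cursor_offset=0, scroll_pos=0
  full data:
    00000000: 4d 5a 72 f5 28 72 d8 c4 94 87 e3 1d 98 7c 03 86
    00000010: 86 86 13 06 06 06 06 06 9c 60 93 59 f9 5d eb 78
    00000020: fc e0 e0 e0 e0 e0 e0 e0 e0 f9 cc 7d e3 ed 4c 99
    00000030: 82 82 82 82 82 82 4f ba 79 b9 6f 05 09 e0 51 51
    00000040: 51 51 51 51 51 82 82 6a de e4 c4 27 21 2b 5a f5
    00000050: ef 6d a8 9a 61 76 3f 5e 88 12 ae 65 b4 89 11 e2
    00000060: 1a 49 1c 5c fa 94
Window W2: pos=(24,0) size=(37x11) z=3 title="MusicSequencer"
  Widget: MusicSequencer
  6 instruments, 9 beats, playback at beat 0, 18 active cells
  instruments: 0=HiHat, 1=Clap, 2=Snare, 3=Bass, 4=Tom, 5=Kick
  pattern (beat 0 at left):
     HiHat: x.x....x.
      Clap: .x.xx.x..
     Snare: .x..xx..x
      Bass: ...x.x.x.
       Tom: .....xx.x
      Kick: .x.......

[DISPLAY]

  ┃ Snare·█··██··█                    ┃
  ┃  Bass···█·█·█·                    ┃
  ┃   Tom·····██·█                    ┃
  ┃  Kick·█·······                    ┃
  ┗━━━━━━━━━━━━━━━━━━━━━━━━━━━━━━━━━━━┛
          ┃             ┠──────────────
          ┃*       **** ┃00000000  4D 5
          ┃*           *┃00000010  86 8
          ┃*           #┃00000020  fc e
          ┃*         ## ┃00000030  82 8
          ┃    ++*****++┃00000040  51 5
          ┃             ┃00000050  ef 6
          ┃             ┃00000060  1a 4
          ┃             ┃              
          ┗━━━━━━━━━━━━━┃              
                        ┃              


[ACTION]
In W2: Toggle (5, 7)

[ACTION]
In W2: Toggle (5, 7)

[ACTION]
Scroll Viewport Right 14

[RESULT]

█··█                    ┃      ┃       
█·█·                    ┃      ┃       
██·█                    ┃   +++┃       
····                    ┃━━━━━━━━━━━━━━
━━━━━━━━━━━━━━━━━━━━━━━━┛              
          ┠────────────────────────────
     **** ┃00000000  4D 5a 72 f5 28 72 
         *┃00000010  86 86 13 06 06 06 
         #┃00000020  fc e0 e0 e0 e0 e0 
       ## ┃00000030  82 82 82 82 82 82 
 ++*****++┃00000040  51 51 51 51 51 82 
          ┃00000050  ef 6d a8 9a 61 76 
          ┃00000060  1a 49 1c 5c fa 94 
          ┃                            
━━━━━━━━━━┃                            
          ┃                            


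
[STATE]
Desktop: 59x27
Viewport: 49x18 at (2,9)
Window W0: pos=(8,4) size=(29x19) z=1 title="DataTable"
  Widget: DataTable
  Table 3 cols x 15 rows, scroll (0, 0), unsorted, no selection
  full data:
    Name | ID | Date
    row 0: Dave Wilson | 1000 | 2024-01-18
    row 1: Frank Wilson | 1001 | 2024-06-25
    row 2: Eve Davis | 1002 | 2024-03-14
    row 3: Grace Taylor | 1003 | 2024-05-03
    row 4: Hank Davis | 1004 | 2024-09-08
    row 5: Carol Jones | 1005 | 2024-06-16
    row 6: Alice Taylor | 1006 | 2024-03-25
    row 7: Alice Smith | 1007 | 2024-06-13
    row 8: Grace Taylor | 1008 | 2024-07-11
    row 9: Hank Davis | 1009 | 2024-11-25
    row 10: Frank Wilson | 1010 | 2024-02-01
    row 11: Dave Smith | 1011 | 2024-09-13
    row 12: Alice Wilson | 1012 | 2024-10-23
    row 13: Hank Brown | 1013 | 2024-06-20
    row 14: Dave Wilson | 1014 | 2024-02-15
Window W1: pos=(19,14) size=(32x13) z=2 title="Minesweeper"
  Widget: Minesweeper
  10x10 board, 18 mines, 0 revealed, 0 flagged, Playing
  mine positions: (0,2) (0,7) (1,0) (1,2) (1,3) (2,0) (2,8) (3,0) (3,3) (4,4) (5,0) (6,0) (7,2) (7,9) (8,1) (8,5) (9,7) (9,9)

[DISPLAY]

      ┃Dave Wilson │1000│2024-01-1┃              
      ┃Frank Wilson│1001│2024-06-2┃              
      ┃Eve Davis   │1002│2024-03-1┃              
      ┃Grace Taylor│1003│2024-05-0┃              
      ┃Hank Davis  │1004│2024-09-0┃              
      ┃Carol Jone┏━━━━━━━━━━━━━━━━━━━━━━━━━━━━━━┓
      ┃Alice Tayl┃ Minesweeper                  ┃
      ┃Alice Smit┠──────────────────────────────┨
      ┃Grace Tayl┃■■■■■■■■■■                    ┃
      ┃Hank Davis┃■■■■■■■■■■                    ┃
      ┃Frank Wils┃■■■■■■■■■■                    ┃
      ┃Dave Smith┃■■■■■■■■■■                    ┃
      ┃Alice Wils┃■■■■■■■■■■                    ┃
      ┗━━━━━━━━━━┃■■■■■■■■■■                    ┃
                 ┃■■■■■■■■■■                    ┃
                 ┃■■■■■■■■■■                    ┃
                 ┃■■■■■■■■■■                    ┃
                 ┗━━━━━━━━━━━━━━━━━━━━━━━━━━━━━━┛


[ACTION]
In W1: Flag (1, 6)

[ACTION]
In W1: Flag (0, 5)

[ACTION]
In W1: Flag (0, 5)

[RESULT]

      ┃Dave Wilson │1000│2024-01-1┃              
      ┃Frank Wilson│1001│2024-06-2┃              
      ┃Eve Davis   │1002│2024-03-1┃              
      ┃Grace Taylor│1003│2024-05-0┃              
      ┃Hank Davis  │1004│2024-09-0┃              
      ┃Carol Jone┏━━━━━━━━━━━━━━━━━━━━━━━━━━━━━━┓
      ┃Alice Tayl┃ Minesweeper                  ┃
      ┃Alice Smit┠──────────────────────────────┨
      ┃Grace Tayl┃■■■■■■■■■■                    ┃
      ┃Hank Davis┃■■■■■■⚑■■■                    ┃
      ┃Frank Wils┃■■■■■■■■■■                    ┃
      ┃Dave Smith┃■■■■■■■■■■                    ┃
      ┃Alice Wils┃■■■■■■■■■■                    ┃
      ┗━━━━━━━━━━┃■■■■■■■■■■                    ┃
                 ┃■■■■■■■■■■                    ┃
                 ┃■■■■■■■■■■                    ┃
                 ┃■■■■■■■■■■                    ┃
                 ┗━━━━━━━━━━━━━━━━━━━━━━━━━━━━━━┛


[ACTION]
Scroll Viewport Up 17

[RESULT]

                                                 
                                                 
                                                 
                                                 
      ┏━━━━━━━━━━━━━━━━━━━━━━━━━━━┓              
      ┃ DataTable                 ┃              
      ┠───────────────────────────┨              
      ┃Name        │ID  │Date     ┃              
      ┃────────────┼────┼─────────┃              
      ┃Dave Wilson │1000│2024-01-1┃              
      ┃Frank Wilson│1001│2024-06-2┃              
      ┃Eve Davis   │1002│2024-03-1┃              
      ┃Grace Taylor│1003│2024-05-0┃              
      ┃Hank Davis  │1004│2024-09-0┃              
      ┃Carol Jone┏━━━━━━━━━━━━━━━━━━━━━━━━━━━━━━┓
      ┃Alice Tayl┃ Minesweeper                  ┃
      ┃Alice Smit┠──────────────────────────────┨
      ┃Grace Tayl┃■■■■■■■■■■                    ┃


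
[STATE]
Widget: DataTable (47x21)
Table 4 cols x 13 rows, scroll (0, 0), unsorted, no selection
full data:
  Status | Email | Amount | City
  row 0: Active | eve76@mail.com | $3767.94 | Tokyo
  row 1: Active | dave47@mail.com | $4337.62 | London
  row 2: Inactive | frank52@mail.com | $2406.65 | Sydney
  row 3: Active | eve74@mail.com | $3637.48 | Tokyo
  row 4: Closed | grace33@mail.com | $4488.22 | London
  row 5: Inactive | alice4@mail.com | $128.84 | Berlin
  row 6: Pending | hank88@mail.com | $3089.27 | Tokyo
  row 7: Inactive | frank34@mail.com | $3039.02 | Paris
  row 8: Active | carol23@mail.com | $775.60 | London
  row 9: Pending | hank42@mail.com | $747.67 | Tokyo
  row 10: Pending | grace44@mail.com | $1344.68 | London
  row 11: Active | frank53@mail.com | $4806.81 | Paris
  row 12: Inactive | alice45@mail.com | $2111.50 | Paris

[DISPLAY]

Status  │Email           │Amount  │City        
────────┼────────────────┼────────┼──────      
Active  │eve76@mail.com  │$3767.94│Tokyo       
Active  │dave47@mail.com │$4337.62│London      
Inactive│frank52@mail.com│$2406.65│Sydney      
Active  │eve74@mail.com  │$3637.48│Tokyo       
Closed  │grace33@mail.com│$4488.22│London      
Inactive│alice4@mail.com │$128.84 │Berlin      
Pending │hank88@mail.com │$3089.27│Tokyo       
Inactive│frank34@mail.com│$3039.02│Paris       
Active  │carol23@mail.com│$775.60 │London      
Pending │hank42@mail.com │$747.67 │Tokyo       
Pending │grace44@mail.com│$1344.68│London      
Active  │frank53@mail.com│$4806.81│Paris       
Inactive│alice45@mail.com│$2111.50│Paris       
                                               
                                               
                                               
                                               
                                               
                                               


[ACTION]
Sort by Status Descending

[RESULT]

Status ▼│Email           │Amount  │City        
────────┼────────────────┼────────┼──────      
Pending │hank88@mail.com │$3089.27│Tokyo       
Pending │hank42@mail.com │$747.67 │Tokyo       
Pending │grace44@mail.com│$1344.68│London      
Inactive│frank52@mail.com│$2406.65│Sydney      
Inactive│alice4@mail.com │$128.84 │Berlin      
Inactive│frank34@mail.com│$3039.02│Paris       
Inactive│alice45@mail.com│$2111.50│Paris       
Closed  │grace33@mail.com│$4488.22│London      
Active  │eve76@mail.com  │$3767.94│Tokyo       
Active  │dave47@mail.com │$4337.62│London      
Active  │eve74@mail.com  │$3637.48│Tokyo       
Active  │carol23@mail.com│$775.60 │London      
Active  │frank53@mail.com│$4806.81│Paris       
                                               
                                               
                                               
                                               
                                               
                                               


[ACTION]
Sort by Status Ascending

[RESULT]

Status ▲│Email           │Amount  │City        
────────┼────────────────┼────────┼──────      
Active  │eve76@mail.com  │$3767.94│Tokyo       
Active  │dave47@mail.com │$4337.62│London      
Active  │eve74@mail.com  │$3637.48│Tokyo       
Active  │carol23@mail.com│$775.60 │London      
Active  │frank53@mail.com│$4806.81│Paris       
Closed  │grace33@mail.com│$4488.22│London      
Inactive│frank52@mail.com│$2406.65│Sydney      
Inactive│alice4@mail.com │$128.84 │Berlin      
Inactive│frank34@mail.com│$3039.02│Paris       
Inactive│alice45@mail.com│$2111.50│Paris       
Pending │hank88@mail.com │$3089.27│Tokyo       
Pending │hank42@mail.com │$747.67 │Tokyo       
Pending │grace44@mail.com│$1344.68│London      
                                               
                                               
                                               
                                               
                                               
                                               


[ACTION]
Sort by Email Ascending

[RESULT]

Status  │Email          ▲│Amount  │City        
────────┼────────────────┼────────┼──────      
Inactive│alice45@mail.com│$2111.50│Paris       
Inactive│alice4@mail.com │$128.84 │Berlin      
Active  │carol23@mail.com│$775.60 │London      
Active  │dave47@mail.com │$4337.62│London      
Active  │eve74@mail.com  │$3637.48│Tokyo       
Active  │eve76@mail.com  │$3767.94│Tokyo       
Inactive│frank34@mail.com│$3039.02│Paris       
Inactive│frank52@mail.com│$2406.65│Sydney      
Active  │frank53@mail.com│$4806.81│Paris       
Closed  │grace33@mail.com│$4488.22│London      
Pending │grace44@mail.com│$1344.68│London      
Pending │hank42@mail.com │$747.67 │Tokyo       
Pending │hank88@mail.com │$3089.27│Tokyo       
                                               
                                               
                                               
                                               
                                               
                                               


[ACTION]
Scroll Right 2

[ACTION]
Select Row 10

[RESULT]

Status  │Email          ▲│Amount  │City        
────────┼────────────────┼────────┼──────      
Inactive│alice45@mail.com│$2111.50│Paris       
Inactive│alice4@mail.com │$128.84 │Berlin      
Active  │carol23@mail.com│$775.60 │London      
Active  │dave47@mail.com │$4337.62│London      
Active  │eve74@mail.com  │$3637.48│Tokyo       
Active  │eve76@mail.com  │$3767.94│Tokyo       
Inactive│frank34@mail.com│$3039.02│Paris       
Inactive│frank52@mail.com│$2406.65│Sydney      
Active  │frank53@mail.com│$4806.81│Paris       
Closed  │grace33@mail.com│$4488.22│London      
>ending │grace44@mail.com│$1344.68│London      
Pending │hank42@mail.com │$747.67 │Tokyo       
Pending │hank88@mail.com │$3089.27│Tokyo       
                                               
                                               
                                               
                                               
                                               
                                               


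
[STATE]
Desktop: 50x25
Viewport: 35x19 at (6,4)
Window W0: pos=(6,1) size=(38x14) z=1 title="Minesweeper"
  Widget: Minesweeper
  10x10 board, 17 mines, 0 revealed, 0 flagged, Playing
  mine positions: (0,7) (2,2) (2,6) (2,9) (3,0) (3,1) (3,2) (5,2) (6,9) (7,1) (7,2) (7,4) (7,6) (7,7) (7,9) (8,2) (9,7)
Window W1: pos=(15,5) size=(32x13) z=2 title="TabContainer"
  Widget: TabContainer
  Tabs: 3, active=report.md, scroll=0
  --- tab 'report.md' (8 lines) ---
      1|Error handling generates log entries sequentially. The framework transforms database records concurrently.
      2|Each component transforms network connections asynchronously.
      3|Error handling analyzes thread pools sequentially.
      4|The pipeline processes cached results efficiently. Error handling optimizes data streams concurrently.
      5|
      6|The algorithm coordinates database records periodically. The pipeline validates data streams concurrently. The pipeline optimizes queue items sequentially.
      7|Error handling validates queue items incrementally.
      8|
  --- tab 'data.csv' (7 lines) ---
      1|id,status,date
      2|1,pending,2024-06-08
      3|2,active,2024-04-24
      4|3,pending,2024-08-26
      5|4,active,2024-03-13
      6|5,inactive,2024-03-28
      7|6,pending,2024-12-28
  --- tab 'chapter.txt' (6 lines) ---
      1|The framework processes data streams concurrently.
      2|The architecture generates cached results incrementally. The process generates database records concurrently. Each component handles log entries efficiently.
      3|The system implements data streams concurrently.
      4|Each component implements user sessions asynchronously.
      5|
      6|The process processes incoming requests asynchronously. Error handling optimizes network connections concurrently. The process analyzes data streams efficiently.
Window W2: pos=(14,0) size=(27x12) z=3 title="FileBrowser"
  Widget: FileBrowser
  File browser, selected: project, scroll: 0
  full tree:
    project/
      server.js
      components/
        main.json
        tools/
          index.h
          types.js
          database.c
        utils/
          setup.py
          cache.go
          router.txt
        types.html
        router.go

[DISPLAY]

┃■■■■■■■┃    server.js            ┃
┃■■■■■■■┃    [+] components/      ┃
┃■■■■■■■┃                         ┃
┃■■■■■■■┃                         ┃
┃■■■■■■■┃                         ┃
┃■■■■■■■┃                         ┃
┃■■■■■■■┃                         ┃
┃■■■■■■■┗━━━━━━━━━━━━━━━━━━━━━━━━━┛
┃■■■■■■■■┃Error handling analyzes t
┃■■■■■■■■┃The pipeline processes ca
┗━━━━━━━━┃                         
         ┃The algorithm coordinates
         ┃Error handling validates 
         ┗━━━━━━━━━━━━━━━━━━━━━━━━━
                                   
                                   
                                   
                                   
                                   


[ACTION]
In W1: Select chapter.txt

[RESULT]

┃■■■■■■■┃    server.js            ┃
┃■■■■■■■┃    [+] components/      ┃
┃■■■■■■■┃                         ┃
┃■■■■■■■┃                         ┃
┃■■■■■■■┃                         ┃
┃■■■■■■■┃                         ┃
┃■■■■■■■┃                         ┃
┃■■■■■■■┗━━━━━━━━━━━━━━━━━━━━━━━━━┛
┃■■■■■■■■┃The system implements dat
┃■■■■■■■■┃Each component implements
┗━━━━━━━━┃                         
         ┃The process processes inc
         ┃                         
         ┗━━━━━━━━━━━━━━━━━━━━━━━━━
                                   
                                   
                                   
                                   
                                   


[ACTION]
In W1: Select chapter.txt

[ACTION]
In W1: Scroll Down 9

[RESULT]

┃■■■■■■■┃    server.js            ┃
┃■■■■■■■┃    [+] components/      ┃
┃■■■■■■■┃                         ┃
┃■■■■■■■┃                         ┃
┃■■■■■■■┃                         ┃
┃■■■■■■■┃                         ┃
┃■■■■■■■┃                         ┃
┃■■■■■■■┗━━━━━━━━━━━━━━━━━━━━━━━━━┛
┃■■■■■■■■┃                         
┃■■■■■■■■┃                         
┗━━━━━━━━┃                         
         ┃                         
         ┃                         
         ┗━━━━━━━━━━━━━━━━━━━━━━━━━
                                   
                                   
                                   
                                   
                                   


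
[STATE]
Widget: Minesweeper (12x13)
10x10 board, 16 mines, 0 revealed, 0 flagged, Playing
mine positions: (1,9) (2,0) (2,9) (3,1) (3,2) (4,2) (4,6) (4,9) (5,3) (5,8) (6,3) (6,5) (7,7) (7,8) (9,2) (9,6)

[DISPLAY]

■■■■■■■■■■  
■■■■■■■■■■  
■■■■■■■■■■  
■■■■■■■■■■  
■■■■■■■■■■  
■■■■■■■■■■  
■■■■■■■■■■  
■■■■■■■■■■  
■■■■■■■■■■  
■■■■■■■■■■  
            
            
            


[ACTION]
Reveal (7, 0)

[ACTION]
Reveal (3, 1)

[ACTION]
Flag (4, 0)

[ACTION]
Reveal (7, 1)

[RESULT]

■■■■■■■■■■  
■■■■■■■■■✹  
✹■■■■■■■■✹  
■✹✹■■■■■■■  
13✹■■■✹■■✹  
 13✹■■■■✹■  
  2✹■✹■■■■  
  1■■■■✹✹■  
 11■■■■■■■  
 1✹■■■✹■■■  
            
            
            


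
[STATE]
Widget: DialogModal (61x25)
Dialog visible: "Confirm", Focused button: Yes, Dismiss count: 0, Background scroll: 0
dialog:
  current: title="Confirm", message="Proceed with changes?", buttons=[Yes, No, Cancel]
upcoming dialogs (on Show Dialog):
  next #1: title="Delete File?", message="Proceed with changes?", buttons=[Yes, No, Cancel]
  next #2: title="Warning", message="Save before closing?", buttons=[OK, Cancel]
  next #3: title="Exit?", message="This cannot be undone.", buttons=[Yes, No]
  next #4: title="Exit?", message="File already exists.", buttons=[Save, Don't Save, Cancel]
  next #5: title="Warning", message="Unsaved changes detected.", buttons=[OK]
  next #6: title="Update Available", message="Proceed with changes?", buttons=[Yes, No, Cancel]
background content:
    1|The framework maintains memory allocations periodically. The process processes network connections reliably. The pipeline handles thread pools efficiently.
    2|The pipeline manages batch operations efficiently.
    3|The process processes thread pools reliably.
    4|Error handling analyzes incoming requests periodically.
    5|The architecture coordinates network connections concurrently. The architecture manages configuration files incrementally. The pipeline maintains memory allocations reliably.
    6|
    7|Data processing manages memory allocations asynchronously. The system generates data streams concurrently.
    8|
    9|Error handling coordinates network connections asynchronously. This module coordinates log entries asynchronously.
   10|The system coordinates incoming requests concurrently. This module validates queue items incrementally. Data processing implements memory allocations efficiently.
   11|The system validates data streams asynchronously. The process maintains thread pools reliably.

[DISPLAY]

The framework maintains memory allocations periodically. The 
The pipeline manages batch operations efficiently.           
The process processes thread pools reliably.                 
Error handling analyzes incoming requests periodically.      
The architecture coordinates network connections concurrently
                                                             
Data processing manages memory allocations asynchronously. Th
                                                             
Error handling coordinates network connections asynchronously
The system coordinates incoming requests concurrently. This m
The system validat┌───────────────────────┐ously. The process
                  │        Confirm        │                  
                  │ Proceed with changes? │                  
                  │  [Yes]  No   Cancel   │                  
                  └───────────────────────┘                  
                                                             
                                                             
                                                             
                                                             
                                                             
                                                             
                                                             
                                                             
                                                             
                                                             


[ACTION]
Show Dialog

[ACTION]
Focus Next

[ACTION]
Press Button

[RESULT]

The framework maintains memory allocations periodically. The 
The pipeline manages batch operations efficiently.           
The process processes thread pools reliably.                 
Error handling analyzes incoming requests periodically.      
The architecture coordinates network connections concurrently
                                                             
Data processing manages memory allocations asynchronously. Th
                                                             
Error handling coordinates network connections asynchronously
The system coordinates incoming requests concurrently. This m
The system validates data streams asynchronously. The process
                                                             
                                                             
                                                             
                                                             
                                                             
                                                             
                                                             
                                                             
                                                             
                                                             
                                                             
                                                             
                                                             
                                                             


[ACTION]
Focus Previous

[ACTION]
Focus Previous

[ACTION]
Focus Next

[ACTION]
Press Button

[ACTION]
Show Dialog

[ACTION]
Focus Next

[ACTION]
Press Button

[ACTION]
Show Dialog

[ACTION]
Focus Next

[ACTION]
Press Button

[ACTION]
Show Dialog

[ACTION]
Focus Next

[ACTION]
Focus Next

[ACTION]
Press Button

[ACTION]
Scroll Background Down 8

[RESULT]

Error handling coordinates network connections asynchronously
The system coordinates incoming requests concurrently. This m
The system validates data streams asynchronously. The process
                                                             
                                                             
                                                             
                                                             
                                                             
                                                             
                                                             
                                                             
                                                             
                                                             
                                                             
                                                             
                                                             
                                                             
                                                             
                                                             
                                                             
                                                             
                                                             
                                                             
                                                             
                                                             
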